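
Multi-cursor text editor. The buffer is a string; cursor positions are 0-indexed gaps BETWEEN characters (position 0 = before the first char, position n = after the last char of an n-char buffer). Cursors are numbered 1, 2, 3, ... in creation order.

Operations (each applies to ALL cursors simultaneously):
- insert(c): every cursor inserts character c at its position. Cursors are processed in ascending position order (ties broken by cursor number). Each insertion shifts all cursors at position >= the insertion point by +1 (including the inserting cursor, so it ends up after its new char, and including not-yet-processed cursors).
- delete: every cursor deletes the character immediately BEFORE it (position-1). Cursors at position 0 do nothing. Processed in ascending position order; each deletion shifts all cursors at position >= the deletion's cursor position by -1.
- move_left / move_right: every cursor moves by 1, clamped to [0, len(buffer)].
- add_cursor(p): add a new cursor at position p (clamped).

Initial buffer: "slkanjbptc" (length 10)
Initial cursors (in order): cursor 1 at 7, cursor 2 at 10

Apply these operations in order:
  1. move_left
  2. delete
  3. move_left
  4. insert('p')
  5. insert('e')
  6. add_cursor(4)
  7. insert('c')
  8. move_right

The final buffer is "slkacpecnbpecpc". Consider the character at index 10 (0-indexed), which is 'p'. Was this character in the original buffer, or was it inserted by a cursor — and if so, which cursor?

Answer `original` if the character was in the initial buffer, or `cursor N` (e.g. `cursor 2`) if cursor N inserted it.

Answer: cursor 2

Derivation:
After op 1 (move_left): buffer="slkanjbptc" (len 10), cursors c1@6 c2@9, authorship ..........
After op 2 (delete): buffer="slkanbpc" (len 8), cursors c1@5 c2@7, authorship ........
After op 3 (move_left): buffer="slkanbpc" (len 8), cursors c1@4 c2@6, authorship ........
After op 4 (insert('p')): buffer="slkapnbppc" (len 10), cursors c1@5 c2@8, authorship ....1..2..
After op 5 (insert('e')): buffer="slkapenbpepc" (len 12), cursors c1@6 c2@10, authorship ....11..22..
After op 6 (add_cursor(4)): buffer="slkapenbpepc" (len 12), cursors c3@4 c1@6 c2@10, authorship ....11..22..
After op 7 (insert('c')): buffer="slkacpecnbpecpc" (len 15), cursors c3@5 c1@8 c2@13, authorship ....3111..222..
After op 8 (move_right): buffer="slkacpecnbpecpc" (len 15), cursors c3@6 c1@9 c2@14, authorship ....3111..222..
Authorship (.=original, N=cursor N): . . . . 3 1 1 1 . . 2 2 2 . .
Index 10: author = 2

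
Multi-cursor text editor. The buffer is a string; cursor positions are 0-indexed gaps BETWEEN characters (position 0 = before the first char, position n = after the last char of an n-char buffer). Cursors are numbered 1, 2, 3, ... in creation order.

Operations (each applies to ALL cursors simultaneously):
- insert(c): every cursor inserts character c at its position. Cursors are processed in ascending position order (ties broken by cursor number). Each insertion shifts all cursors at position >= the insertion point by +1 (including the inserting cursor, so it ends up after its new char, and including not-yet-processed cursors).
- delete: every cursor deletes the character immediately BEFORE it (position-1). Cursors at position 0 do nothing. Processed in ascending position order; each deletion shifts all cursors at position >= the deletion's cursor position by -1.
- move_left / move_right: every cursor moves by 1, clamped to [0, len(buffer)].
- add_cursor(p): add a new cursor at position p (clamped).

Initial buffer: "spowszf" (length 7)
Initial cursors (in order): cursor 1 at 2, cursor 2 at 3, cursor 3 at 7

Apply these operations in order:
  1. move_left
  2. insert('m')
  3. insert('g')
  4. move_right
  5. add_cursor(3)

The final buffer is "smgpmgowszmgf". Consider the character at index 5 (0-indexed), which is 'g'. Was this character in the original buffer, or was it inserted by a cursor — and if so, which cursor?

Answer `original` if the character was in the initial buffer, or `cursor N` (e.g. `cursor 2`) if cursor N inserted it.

After op 1 (move_left): buffer="spowszf" (len 7), cursors c1@1 c2@2 c3@6, authorship .......
After op 2 (insert('m')): buffer="smpmowszmf" (len 10), cursors c1@2 c2@4 c3@9, authorship .1.2....3.
After op 3 (insert('g')): buffer="smgpmgowszmgf" (len 13), cursors c1@3 c2@6 c3@12, authorship .11.22....33.
After op 4 (move_right): buffer="smgpmgowszmgf" (len 13), cursors c1@4 c2@7 c3@13, authorship .11.22....33.
After op 5 (add_cursor(3)): buffer="smgpmgowszmgf" (len 13), cursors c4@3 c1@4 c2@7 c3@13, authorship .11.22....33.
Authorship (.=original, N=cursor N): . 1 1 . 2 2 . . . . 3 3 .
Index 5: author = 2

Answer: cursor 2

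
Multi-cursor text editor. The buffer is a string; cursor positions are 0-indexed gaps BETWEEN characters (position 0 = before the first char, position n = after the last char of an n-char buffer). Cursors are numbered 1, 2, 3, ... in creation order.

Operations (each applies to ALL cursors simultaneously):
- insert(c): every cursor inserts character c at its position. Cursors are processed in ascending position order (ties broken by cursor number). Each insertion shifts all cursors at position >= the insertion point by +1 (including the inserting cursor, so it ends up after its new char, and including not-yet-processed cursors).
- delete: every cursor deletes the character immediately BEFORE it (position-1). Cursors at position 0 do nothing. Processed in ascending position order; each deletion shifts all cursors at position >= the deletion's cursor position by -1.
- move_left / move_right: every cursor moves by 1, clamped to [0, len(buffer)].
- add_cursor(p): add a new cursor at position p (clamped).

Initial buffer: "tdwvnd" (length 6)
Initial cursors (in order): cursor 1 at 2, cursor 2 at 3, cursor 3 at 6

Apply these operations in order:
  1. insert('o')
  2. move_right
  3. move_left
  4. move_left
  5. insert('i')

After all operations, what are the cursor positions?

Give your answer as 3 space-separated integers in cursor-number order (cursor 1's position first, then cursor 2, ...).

Answer: 3 6 10

Derivation:
After op 1 (insert('o')): buffer="tdowovndo" (len 9), cursors c1@3 c2@5 c3@9, authorship ..1.2...3
After op 2 (move_right): buffer="tdowovndo" (len 9), cursors c1@4 c2@6 c3@9, authorship ..1.2...3
After op 3 (move_left): buffer="tdowovndo" (len 9), cursors c1@3 c2@5 c3@8, authorship ..1.2...3
After op 4 (move_left): buffer="tdowovndo" (len 9), cursors c1@2 c2@4 c3@7, authorship ..1.2...3
After op 5 (insert('i')): buffer="tdiowiovnido" (len 12), cursors c1@3 c2@6 c3@10, authorship ..11.22..3.3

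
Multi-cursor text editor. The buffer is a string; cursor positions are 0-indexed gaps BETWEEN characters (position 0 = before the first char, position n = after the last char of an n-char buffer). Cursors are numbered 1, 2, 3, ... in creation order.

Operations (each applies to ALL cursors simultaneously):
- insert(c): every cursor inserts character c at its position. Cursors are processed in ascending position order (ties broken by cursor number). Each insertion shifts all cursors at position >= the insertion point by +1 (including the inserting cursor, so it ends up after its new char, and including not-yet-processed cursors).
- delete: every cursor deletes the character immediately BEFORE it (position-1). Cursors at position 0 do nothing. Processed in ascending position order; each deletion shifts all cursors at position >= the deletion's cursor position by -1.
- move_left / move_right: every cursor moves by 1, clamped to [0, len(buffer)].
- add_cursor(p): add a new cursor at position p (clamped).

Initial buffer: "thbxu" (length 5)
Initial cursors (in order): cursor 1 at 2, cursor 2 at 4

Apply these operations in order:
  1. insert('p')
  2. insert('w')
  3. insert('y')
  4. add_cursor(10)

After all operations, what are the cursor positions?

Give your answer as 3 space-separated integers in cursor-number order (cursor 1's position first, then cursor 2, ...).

Answer: 5 10 10

Derivation:
After op 1 (insert('p')): buffer="thpbxpu" (len 7), cursors c1@3 c2@6, authorship ..1..2.
After op 2 (insert('w')): buffer="thpwbxpwu" (len 9), cursors c1@4 c2@8, authorship ..11..22.
After op 3 (insert('y')): buffer="thpwybxpwyu" (len 11), cursors c1@5 c2@10, authorship ..111..222.
After op 4 (add_cursor(10)): buffer="thpwybxpwyu" (len 11), cursors c1@5 c2@10 c3@10, authorship ..111..222.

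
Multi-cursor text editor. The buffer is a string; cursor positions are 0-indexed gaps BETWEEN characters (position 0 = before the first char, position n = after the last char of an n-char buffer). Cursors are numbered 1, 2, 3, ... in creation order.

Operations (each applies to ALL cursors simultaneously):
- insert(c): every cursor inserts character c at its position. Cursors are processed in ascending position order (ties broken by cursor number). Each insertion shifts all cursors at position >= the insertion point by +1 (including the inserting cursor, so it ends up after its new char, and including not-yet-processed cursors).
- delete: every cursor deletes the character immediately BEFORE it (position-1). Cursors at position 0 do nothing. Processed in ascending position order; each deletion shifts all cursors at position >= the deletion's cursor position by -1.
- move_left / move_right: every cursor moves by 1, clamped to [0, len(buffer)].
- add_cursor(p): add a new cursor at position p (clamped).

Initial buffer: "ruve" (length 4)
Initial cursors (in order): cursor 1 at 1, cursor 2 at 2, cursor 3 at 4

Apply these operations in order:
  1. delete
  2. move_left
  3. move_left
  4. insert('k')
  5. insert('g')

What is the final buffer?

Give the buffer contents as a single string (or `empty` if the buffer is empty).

After op 1 (delete): buffer="v" (len 1), cursors c1@0 c2@0 c3@1, authorship .
After op 2 (move_left): buffer="v" (len 1), cursors c1@0 c2@0 c3@0, authorship .
After op 3 (move_left): buffer="v" (len 1), cursors c1@0 c2@0 c3@0, authorship .
After op 4 (insert('k')): buffer="kkkv" (len 4), cursors c1@3 c2@3 c3@3, authorship 123.
After op 5 (insert('g')): buffer="kkkgggv" (len 7), cursors c1@6 c2@6 c3@6, authorship 123123.

Answer: kkkgggv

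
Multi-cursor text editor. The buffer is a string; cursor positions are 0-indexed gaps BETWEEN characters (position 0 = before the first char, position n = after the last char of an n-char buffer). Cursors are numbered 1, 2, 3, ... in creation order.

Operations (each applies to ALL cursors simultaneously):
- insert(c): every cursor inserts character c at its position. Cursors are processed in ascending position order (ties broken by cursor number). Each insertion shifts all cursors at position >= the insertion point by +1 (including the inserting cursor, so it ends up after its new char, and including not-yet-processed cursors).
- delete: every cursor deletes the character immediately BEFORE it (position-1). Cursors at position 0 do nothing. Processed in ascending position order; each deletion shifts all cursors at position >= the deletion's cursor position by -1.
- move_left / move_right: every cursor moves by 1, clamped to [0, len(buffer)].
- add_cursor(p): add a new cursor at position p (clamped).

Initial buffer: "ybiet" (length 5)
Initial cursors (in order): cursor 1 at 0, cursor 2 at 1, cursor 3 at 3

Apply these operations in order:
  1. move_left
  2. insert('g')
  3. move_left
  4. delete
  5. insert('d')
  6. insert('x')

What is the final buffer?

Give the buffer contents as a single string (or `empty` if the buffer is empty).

Answer: ddxxgydxgiet

Derivation:
After op 1 (move_left): buffer="ybiet" (len 5), cursors c1@0 c2@0 c3@2, authorship .....
After op 2 (insert('g')): buffer="ggybgiet" (len 8), cursors c1@2 c2@2 c3@5, authorship 12..3...
After op 3 (move_left): buffer="ggybgiet" (len 8), cursors c1@1 c2@1 c3@4, authorship 12..3...
After op 4 (delete): buffer="gygiet" (len 6), cursors c1@0 c2@0 c3@2, authorship 2.3...
After op 5 (insert('d')): buffer="ddgydgiet" (len 9), cursors c1@2 c2@2 c3@5, authorship 122.33...
After op 6 (insert('x')): buffer="ddxxgydxgiet" (len 12), cursors c1@4 c2@4 c3@8, authorship 12122.333...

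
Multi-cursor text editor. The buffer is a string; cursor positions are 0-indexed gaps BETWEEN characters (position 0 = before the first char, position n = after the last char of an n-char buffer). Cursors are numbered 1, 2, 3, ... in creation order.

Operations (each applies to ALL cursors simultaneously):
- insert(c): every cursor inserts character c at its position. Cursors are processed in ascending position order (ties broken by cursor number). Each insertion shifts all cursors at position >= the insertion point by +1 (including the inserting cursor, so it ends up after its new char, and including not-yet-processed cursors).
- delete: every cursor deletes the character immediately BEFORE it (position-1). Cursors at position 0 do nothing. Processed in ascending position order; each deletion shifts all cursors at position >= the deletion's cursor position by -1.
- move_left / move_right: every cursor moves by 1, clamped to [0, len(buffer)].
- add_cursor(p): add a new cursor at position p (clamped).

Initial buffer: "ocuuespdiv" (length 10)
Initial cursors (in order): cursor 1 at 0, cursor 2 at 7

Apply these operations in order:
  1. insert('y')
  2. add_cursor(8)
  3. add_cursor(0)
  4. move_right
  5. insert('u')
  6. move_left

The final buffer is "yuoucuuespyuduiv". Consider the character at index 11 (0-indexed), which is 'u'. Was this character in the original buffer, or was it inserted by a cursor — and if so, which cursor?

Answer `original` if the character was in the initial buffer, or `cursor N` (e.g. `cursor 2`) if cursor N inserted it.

Answer: cursor 3

Derivation:
After op 1 (insert('y')): buffer="yocuuespydiv" (len 12), cursors c1@1 c2@9, authorship 1.......2...
After op 2 (add_cursor(8)): buffer="yocuuespydiv" (len 12), cursors c1@1 c3@8 c2@9, authorship 1.......2...
After op 3 (add_cursor(0)): buffer="yocuuespydiv" (len 12), cursors c4@0 c1@1 c3@8 c2@9, authorship 1.......2...
After op 4 (move_right): buffer="yocuuespydiv" (len 12), cursors c4@1 c1@2 c3@9 c2@10, authorship 1.......2...
After op 5 (insert('u')): buffer="yuoucuuespyuduiv" (len 16), cursors c4@2 c1@4 c3@12 c2@14, authorship 14.1......23.2..
After op 6 (move_left): buffer="yuoucuuespyuduiv" (len 16), cursors c4@1 c1@3 c3@11 c2@13, authorship 14.1......23.2..
Authorship (.=original, N=cursor N): 1 4 . 1 . . . . . . 2 3 . 2 . .
Index 11: author = 3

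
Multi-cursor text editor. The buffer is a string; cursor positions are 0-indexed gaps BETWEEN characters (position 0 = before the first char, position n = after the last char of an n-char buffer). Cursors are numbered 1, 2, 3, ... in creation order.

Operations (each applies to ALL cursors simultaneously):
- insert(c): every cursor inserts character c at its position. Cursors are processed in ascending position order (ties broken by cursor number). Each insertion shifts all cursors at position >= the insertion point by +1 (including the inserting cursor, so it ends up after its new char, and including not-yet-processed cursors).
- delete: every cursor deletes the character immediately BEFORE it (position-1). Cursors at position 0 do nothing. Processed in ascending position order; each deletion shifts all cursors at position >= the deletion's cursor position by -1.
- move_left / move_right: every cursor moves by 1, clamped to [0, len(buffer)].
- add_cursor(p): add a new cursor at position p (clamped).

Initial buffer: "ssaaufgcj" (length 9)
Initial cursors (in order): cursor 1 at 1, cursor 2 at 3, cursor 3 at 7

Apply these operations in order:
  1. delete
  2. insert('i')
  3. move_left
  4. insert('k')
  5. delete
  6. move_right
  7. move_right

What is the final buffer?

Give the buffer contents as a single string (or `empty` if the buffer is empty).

After op 1 (delete): buffer="saufcj" (len 6), cursors c1@0 c2@1 c3@4, authorship ......
After op 2 (insert('i')): buffer="isiauficj" (len 9), cursors c1@1 c2@3 c3@7, authorship 1.2...3..
After op 3 (move_left): buffer="isiauficj" (len 9), cursors c1@0 c2@2 c3@6, authorship 1.2...3..
After op 4 (insert('k')): buffer="kiskiaufkicj" (len 12), cursors c1@1 c2@4 c3@9, authorship 11.22...33..
After op 5 (delete): buffer="isiauficj" (len 9), cursors c1@0 c2@2 c3@6, authorship 1.2...3..
After op 6 (move_right): buffer="isiauficj" (len 9), cursors c1@1 c2@3 c3@7, authorship 1.2...3..
After op 7 (move_right): buffer="isiauficj" (len 9), cursors c1@2 c2@4 c3@8, authorship 1.2...3..

Answer: isiauficj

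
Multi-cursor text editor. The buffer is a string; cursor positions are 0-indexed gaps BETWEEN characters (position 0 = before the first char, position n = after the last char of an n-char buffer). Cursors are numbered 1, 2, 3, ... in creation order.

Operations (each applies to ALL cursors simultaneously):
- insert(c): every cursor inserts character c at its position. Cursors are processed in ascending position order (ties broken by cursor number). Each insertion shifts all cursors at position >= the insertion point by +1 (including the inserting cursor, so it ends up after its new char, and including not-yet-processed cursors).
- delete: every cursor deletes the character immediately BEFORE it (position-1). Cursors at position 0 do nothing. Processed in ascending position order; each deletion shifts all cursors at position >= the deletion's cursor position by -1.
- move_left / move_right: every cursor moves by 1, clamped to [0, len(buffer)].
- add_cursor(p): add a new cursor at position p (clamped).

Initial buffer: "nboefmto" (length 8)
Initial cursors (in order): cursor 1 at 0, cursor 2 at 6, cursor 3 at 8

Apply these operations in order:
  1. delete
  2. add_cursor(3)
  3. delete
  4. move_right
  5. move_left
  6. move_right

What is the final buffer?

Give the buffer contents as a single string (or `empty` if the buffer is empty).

After op 1 (delete): buffer="nboeft" (len 6), cursors c1@0 c2@5 c3@6, authorship ......
After op 2 (add_cursor(3)): buffer="nboeft" (len 6), cursors c1@0 c4@3 c2@5 c3@6, authorship ......
After op 3 (delete): buffer="nbe" (len 3), cursors c1@0 c4@2 c2@3 c3@3, authorship ...
After op 4 (move_right): buffer="nbe" (len 3), cursors c1@1 c2@3 c3@3 c4@3, authorship ...
After op 5 (move_left): buffer="nbe" (len 3), cursors c1@0 c2@2 c3@2 c4@2, authorship ...
After op 6 (move_right): buffer="nbe" (len 3), cursors c1@1 c2@3 c3@3 c4@3, authorship ...

Answer: nbe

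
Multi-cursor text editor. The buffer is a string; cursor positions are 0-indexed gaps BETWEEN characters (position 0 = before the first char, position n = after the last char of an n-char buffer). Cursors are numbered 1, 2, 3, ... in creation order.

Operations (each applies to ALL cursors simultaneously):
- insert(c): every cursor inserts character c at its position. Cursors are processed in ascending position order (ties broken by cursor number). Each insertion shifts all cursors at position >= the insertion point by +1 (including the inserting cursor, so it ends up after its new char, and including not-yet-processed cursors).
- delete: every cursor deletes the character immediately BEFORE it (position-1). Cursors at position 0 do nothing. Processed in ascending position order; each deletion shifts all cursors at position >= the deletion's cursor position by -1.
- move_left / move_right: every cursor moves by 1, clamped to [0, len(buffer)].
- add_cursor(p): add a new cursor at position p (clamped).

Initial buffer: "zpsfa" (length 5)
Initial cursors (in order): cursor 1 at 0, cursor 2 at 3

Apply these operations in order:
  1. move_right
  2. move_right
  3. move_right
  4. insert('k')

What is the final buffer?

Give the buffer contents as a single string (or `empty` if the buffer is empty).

After op 1 (move_right): buffer="zpsfa" (len 5), cursors c1@1 c2@4, authorship .....
After op 2 (move_right): buffer="zpsfa" (len 5), cursors c1@2 c2@5, authorship .....
After op 3 (move_right): buffer="zpsfa" (len 5), cursors c1@3 c2@5, authorship .....
After op 4 (insert('k')): buffer="zpskfak" (len 7), cursors c1@4 c2@7, authorship ...1..2

Answer: zpskfak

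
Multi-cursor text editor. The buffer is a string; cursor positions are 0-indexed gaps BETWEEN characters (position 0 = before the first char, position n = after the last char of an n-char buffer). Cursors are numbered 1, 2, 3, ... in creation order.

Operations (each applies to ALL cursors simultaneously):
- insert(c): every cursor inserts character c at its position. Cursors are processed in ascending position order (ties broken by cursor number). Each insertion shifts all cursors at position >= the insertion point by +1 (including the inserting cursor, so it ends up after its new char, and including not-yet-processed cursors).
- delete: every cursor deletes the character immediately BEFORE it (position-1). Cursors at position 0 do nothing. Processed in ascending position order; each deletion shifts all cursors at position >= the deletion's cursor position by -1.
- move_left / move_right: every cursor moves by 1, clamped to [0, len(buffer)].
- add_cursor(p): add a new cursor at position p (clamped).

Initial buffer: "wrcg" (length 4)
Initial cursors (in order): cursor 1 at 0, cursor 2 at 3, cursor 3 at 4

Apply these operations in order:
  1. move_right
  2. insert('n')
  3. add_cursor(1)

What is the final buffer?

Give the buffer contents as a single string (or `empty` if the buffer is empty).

Answer: wnrcgnn

Derivation:
After op 1 (move_right): buffer="wrcg" (len 4), cursors c1@1 c2@4 c3@4, authorship ....
After op 2 (insert('n')): buffer="wnrcgnn" (len 7), cursors c1@2 c2@7 c3@7, authorship .1...23
After op 3 (add_cursor(1)): buffer="wnrcgnn" (len 7), cursors c4@1 c1@2 c2@7 c3@7, authorship .1...23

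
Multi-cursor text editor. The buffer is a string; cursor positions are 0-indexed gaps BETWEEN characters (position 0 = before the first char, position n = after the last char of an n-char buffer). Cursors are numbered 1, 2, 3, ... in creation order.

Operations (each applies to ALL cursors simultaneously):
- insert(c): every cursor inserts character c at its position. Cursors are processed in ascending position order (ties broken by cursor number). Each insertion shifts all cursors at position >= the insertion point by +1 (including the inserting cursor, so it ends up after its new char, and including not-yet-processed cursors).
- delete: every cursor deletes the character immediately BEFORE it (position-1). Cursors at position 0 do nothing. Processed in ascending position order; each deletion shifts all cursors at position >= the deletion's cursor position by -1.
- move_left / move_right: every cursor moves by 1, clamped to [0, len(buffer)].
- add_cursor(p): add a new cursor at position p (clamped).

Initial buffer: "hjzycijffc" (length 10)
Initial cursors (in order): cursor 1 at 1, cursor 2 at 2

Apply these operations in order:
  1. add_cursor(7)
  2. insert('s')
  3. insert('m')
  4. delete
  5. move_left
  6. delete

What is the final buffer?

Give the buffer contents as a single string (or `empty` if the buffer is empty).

Answer: sszycisffc

Derivation:
After op 1 (add_cursor(7)): buffer="hjzycijffc" (len 10), cursors c1@1 c2@2 c3@7, authorship ..........
After op 2 (insert('s')): buffer="hsjszycijsffc" (len 13), cursors c1@2 c2@4 c3@10, authorship .1.2.....3...
After op 3 (insert('m')): buffer="hsmjsmzycijsmffc" (len 16), cursors c1@3 c2@6 c3@13, authorship .11.22.....33...
After op 4 (delete): buffer="hsjszycijsffc" (len 13), cursors c1@2 c2@4 c3@10, authorship .1.2.....3...
After op 5 (move_left): buffer="hsjszycijsffc" (len 13), cursors c1@1 c2@3 c3@9, authorship .1.2.....3...
After op 6 (delete): buffer="sszycisffc" (len 10), cursors c1@0 c2@1 c3@6, authorship 12....3...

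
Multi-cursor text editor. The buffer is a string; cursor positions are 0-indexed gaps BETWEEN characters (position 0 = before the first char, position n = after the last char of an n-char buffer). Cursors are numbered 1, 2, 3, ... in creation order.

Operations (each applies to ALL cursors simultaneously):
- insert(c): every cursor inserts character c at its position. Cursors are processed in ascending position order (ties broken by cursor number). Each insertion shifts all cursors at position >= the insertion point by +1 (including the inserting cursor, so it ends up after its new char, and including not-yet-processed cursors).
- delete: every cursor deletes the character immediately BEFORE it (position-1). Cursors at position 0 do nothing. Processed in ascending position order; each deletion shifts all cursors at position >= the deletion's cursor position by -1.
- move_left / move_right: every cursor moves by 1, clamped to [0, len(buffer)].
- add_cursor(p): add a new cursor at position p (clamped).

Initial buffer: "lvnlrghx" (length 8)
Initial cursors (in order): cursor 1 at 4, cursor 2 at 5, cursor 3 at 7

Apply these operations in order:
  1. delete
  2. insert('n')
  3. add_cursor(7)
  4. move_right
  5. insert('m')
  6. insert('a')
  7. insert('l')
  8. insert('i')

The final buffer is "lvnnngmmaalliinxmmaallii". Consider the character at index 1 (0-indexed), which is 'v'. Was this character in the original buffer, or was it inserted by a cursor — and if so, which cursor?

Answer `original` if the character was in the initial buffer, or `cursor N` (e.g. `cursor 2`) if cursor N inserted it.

Answer: original

Derivation:
After op 1 (delete): buffer="lvngx" (len 5), cursors c1@3 c2@3 c3@4, authorship .....
After op 2 (insert('n')): buffer="lvnnngnx" (len 8), cursors c1@5 c2@5 c3@7, authorship ...12.3.
After op 3 (add_cursor(7)): buffer="lvnnngnx" (len 8), cursors c1@5 c2@5 c3@7 c4@7, authorship ...12.3.
After op 4 (move_right): buffer="lvnnngnx" (len 8), cursors c1@6 c2@6 c3@8 c4@8, authorship ...12.3.
After op 5 (insert('m')): buffer="lvnnngmmnxmm" (len 12), cursors c1@8 c2@8 c3@12 c4@12, authorship ...12.123.34
After op 6 (insert('a')): buffer="lvnnngmmaanxmmaa" (len 16), cursors c1@10 c2@10 c3@16 c4@16, authorship ...12.12123.3434
After op 7 (insert('l')): buffer="lvnnngmmaallnxmmaall" (len 20), cursors c1@12 c2@12 c3@20 c4@20, authorship ...12.1212123.343434
After op 8 (insert('i')): buffer="lvnnngmmaalliinxmmaallii" (len 24), cursors c1@14 c2@14 c3@24 c4@24, authorship ...12.121212123.34343434
Authorship (.=original, N=cursor N): . . . 1 2 . 1 2 1 2 1 2 1 2 3 . 3 4 3 4 3 4 3 4
Index 1: author = original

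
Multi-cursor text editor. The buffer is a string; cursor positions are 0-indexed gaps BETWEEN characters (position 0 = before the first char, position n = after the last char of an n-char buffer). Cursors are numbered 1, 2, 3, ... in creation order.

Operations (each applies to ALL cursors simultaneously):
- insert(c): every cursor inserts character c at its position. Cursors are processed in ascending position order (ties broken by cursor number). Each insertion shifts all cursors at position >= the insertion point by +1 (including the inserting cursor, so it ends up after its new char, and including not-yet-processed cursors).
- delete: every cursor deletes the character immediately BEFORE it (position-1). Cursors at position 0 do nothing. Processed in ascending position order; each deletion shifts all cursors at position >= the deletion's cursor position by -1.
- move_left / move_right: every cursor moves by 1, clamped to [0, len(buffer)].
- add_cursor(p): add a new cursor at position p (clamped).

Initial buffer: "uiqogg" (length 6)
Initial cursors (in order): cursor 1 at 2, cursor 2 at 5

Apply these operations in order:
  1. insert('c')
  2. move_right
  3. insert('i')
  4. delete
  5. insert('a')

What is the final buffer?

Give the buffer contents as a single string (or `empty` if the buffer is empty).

Answer: uicqaogcga

Derivation:
After op 1 (insert('c')): buffer="uicqogcg" (len 8), cursors c1@3 c2@7, authorship ..1...2.
After op 2 (move_right): buffer="uicqogcg" (len 8), cursors c1@4 c2@8, authorship ..1...2.
After op 3 (insert('i')): buffer="uicqiogcgi" (len 10), cursors c1@5 c2@10, authorship ..1.1..2.2
After op 4 (delete): buffer="uicqogcg" (len 8), cursors c1@4 c2@8, authorship ..1...2.
After op 5 (insert('a')): buffer="uicqaogcga" (len 10), cursors c1@5 c2@10, authorship ..1.1..2.2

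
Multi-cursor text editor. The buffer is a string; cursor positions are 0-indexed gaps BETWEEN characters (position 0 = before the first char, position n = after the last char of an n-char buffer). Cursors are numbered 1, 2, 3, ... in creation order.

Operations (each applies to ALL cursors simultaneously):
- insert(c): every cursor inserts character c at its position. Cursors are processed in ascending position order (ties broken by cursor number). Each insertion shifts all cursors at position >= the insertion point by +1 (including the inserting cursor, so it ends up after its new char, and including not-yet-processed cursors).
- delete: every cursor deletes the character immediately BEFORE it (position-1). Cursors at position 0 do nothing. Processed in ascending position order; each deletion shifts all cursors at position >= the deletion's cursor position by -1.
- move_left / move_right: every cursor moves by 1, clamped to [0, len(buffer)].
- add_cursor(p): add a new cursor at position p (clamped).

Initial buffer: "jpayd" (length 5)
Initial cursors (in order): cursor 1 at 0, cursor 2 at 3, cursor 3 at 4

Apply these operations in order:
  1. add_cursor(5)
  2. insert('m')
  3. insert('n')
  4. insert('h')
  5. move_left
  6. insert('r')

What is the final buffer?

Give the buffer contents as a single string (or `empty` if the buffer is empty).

After op 1 (add_cursor(5)): buffer="jpayd" (len 5), cursors c1@0 c2@3 c3@4 c4@5, authorship .....
After op 2 (insert('m')): buffer="mjpamymdm" (len 9), cursors c1@1 c2@5 c3@7 c4@9, authorship 1...2.3.4
After op 3 (insert('n')): buffer="mnjpamnymndmn" (len 13), cursors c1@2 c2@7 c3@10 c4@13, authorship 11...22.33.44
After op 4 (insert('h')): buffer="mnhjpamnhymnhdmnh" (len 17), cursors c1@3 c2@9 c3@13 c4@17, authorship 111...222.333.444
After op 5 (move_left): buffer="mnhjpamnhymnhdmnh" (len 17), cursors c1@2 c2@8 c3@12 c4@16, authorship 111...222.333.444
After op 6 (insert('r')): buffer="mnrhjpamnrhymnrhdmnrh" (len 21), cursors c1@3 c2@10 c3@15 c4@20, authorship 1111...2222.3333.4444

Answer: mnrhjpamnrhymnrhdmnrh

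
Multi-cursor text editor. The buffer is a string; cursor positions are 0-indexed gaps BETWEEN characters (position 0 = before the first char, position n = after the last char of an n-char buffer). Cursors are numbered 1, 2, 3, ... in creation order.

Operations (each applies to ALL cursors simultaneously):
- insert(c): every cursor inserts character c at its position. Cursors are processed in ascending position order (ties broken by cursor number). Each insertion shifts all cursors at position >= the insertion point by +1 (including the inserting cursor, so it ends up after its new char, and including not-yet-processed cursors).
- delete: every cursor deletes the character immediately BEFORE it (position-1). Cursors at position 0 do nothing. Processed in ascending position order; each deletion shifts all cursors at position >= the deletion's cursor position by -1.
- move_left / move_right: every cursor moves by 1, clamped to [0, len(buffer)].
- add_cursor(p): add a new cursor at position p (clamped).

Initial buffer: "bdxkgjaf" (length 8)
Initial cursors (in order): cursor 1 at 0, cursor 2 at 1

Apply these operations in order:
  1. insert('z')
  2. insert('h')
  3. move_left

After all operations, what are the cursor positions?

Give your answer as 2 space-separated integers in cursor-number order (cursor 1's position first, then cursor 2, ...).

Answer: 1 4

Derivation:
After op 1 (insert('z')): buffer="zbzdxkgjaf" (len 10), cursors c1@1 c2@3, authorship 1.2.......
After op 2 (insert('h')): buffer="zhbzhdxkgjaf" (len 12), cursors c1@2 c2@5, authorship 11.22.......
After op 3 (move_left): buffer="zhbzhdxkgjaf" (len 12), cursors c1@1 c2@4, authorship 11.22.......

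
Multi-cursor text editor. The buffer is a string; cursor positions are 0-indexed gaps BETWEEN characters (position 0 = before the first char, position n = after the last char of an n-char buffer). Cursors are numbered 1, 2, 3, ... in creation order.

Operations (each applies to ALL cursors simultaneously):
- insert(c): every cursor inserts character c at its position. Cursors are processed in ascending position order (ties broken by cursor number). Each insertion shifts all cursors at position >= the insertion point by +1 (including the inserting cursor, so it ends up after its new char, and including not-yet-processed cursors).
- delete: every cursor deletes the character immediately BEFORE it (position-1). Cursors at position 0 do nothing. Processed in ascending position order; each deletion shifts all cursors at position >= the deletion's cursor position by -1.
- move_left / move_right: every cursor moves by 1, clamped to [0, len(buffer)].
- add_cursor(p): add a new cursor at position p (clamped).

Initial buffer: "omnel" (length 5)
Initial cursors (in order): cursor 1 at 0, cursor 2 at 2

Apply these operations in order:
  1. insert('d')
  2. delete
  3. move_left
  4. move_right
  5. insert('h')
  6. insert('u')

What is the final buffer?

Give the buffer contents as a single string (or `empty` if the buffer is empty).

Answer: ohumhunel

Derivation:
After op 1 (insert('d')): buffer="domdnel" (len 7), cursors c1@1 c2@4, authorship 1..2...
After op 2 (delete): buffer="omnel" (len 5), cursors c1@0 c2@2, authorship .....
After op 3 (move_left): buffer="omnel" (len 5), cursors c1@0 c2@1, authorship .....
After op 4 (move_right): buffer="omnel" (len 5), cursors c1@1 c2@2, authorship .....
After op 5 (insert('h')): buffer="ohmhnel" (len 7), cursors c1@2 c2@4, authorship .1.2...
After op 6 (insert('u')): buffer="ohumhunel" (len 9), cursors c1@3 c2@6, authorship .11.22...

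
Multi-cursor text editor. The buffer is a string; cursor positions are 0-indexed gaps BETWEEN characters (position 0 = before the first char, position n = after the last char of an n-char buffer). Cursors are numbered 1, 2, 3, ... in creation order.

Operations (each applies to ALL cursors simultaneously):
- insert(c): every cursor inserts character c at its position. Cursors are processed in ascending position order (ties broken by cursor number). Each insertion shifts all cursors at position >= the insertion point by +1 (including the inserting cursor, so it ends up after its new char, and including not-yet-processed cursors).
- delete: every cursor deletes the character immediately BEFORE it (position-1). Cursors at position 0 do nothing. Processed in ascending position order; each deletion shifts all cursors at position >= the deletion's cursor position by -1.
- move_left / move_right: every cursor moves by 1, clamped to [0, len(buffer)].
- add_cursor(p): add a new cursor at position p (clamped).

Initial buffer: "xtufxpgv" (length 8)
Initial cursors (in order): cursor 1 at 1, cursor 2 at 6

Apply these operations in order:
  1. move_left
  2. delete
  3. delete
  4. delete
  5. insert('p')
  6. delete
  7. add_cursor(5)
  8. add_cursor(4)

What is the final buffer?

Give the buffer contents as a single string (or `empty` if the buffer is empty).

After op 1 (move_left): buffer="xtufxpgv" (len 8), cursors c1@0 c2@5, authorship ........
After op 2 (delete): buffer="xtufpgv" (len 7), cursors c1@0 c2@4, authorship .......
After op 3 (delete): buffer="xtupgv" (len 6), cursors c1@0 c2@3, authorship ......
After op 4 (delete): buffer="xtpgv" (len 5), cursors c1@0 c2@2, authorship .....
After op 5 (insert('p')): buffer="pxtppgv" (len 7), cursors c1@1 c2@4, authorship 1..2...
After op 6 (delete): buffer="xtpgv" (len 5), cursors c1@0 c2@2, authorship .....
After op 7 (add_cursor(5)): buffer="xtpgv" (len 5), cursors c1@0 c2@2 c3@5, authorship .....
After op 8 (add_cursor(4)): buffer="xtpgv" (len 5), cursors c1@0 c2@2 c4@4 c3@5, authorship .....

Answer: xtpgv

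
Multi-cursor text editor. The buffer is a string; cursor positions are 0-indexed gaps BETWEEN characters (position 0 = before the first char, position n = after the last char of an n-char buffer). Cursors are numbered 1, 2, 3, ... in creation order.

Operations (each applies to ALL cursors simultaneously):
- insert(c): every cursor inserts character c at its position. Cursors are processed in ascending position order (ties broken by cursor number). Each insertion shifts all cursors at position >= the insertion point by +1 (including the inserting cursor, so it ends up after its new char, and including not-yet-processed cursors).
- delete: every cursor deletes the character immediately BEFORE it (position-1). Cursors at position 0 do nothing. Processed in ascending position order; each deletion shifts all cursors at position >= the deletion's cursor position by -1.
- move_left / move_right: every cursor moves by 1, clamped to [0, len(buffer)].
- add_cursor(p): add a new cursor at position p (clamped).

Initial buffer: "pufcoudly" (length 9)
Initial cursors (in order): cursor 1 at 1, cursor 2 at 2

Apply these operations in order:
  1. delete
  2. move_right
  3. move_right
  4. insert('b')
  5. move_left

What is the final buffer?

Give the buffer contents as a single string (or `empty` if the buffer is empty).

Answer: fcbboudly

Derivation:
After op 1 (delete): buffer="fcoudly" (len 7), cursors c1@0 c2@0, authorship .......
After op 2 (move_right): buffer="fcoudly" (len 7), cursors c1@1 c2@1, authorship .......
After op 3 (move_right): buffer="fcoudly" (len 7), cursors c1@2 c2@2, authorship .......
After op 4 (insert('b')): buffer="fcbboudly" (len 9), cursors c1@4 c2@4, authorship ..12.....
After op 5 (move_left): buffer="fcbboudly" (len 9), cursors c1@3 c2@3, authorship ..12.....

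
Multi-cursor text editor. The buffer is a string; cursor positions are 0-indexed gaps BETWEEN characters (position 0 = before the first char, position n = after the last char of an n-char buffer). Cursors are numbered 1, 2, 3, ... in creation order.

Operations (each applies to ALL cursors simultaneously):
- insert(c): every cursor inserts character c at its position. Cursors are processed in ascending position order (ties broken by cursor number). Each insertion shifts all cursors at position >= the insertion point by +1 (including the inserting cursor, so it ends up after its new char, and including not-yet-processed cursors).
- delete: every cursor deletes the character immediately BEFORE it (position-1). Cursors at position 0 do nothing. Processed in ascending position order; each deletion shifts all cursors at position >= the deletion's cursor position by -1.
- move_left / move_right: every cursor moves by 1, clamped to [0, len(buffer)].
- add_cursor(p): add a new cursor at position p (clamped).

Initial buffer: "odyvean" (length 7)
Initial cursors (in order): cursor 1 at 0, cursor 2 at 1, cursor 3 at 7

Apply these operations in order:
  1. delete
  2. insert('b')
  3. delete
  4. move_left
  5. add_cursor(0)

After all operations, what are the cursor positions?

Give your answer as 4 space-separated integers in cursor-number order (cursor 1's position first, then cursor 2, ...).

After op 1 (delete): buffer="dyvea" (len 5), cursors c1@0 c2@0 c3@5, authorship .....
After op 2 (insert('b')): buffer="bbdyveab" (len 8), cursors c1@2 c2@2 c3@8, authorship 12.....3
After op 3 (delete): buffer="dyvea" (len 5), cursors c1@0 c2@0 c3@5, authorship .....
After op 4 (move_left): buffer="dyvea" (len 5), cursors c1@0 c2@0 c3@4, authorship .....
After op 5 (add_cursor(0)): buffer="dyvea" (len 5), cursors c1@0 c2@0 c4@0 c3@4, authorship .....

Answer: 0 0 4 0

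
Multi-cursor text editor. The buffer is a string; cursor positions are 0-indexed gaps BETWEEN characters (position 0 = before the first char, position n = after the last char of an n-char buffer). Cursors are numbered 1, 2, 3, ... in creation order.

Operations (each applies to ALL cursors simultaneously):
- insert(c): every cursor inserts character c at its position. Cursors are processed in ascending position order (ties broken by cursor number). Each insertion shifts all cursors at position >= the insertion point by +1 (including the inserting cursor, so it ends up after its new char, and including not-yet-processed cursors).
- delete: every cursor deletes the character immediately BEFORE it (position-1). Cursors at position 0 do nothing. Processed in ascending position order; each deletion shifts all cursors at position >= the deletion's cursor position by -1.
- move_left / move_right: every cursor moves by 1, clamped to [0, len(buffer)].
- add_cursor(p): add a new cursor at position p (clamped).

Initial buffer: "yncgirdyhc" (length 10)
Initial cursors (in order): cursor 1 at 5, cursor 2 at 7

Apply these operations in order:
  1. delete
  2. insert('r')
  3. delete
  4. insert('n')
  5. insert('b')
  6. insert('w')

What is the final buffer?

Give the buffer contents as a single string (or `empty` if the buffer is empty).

After op 1 (delete): buffer="yncgryhc" (len 8), cursors c1@4 c2@5, authorship ........
After op 2 (insert('r')): buffer="yncgrrryhc" (len 10), cursors c1@5 c2@7, authorship ....1.2...
After op 3 (delete): buffer="yncgryhc" (len 8), cursors c1@4 c2@5, authorship ........
After op 4 (insert('n')): buffer="yncgnrnyhc" (len 10), cursors c1@5 c2@7, authorship ....1.2...
After op 5 (insert('b')): buffer="yncgnbrnbyhc" (len 12), cursors c1@6 c2@9, authorship ....11.22...
After op 6 (insert('w')): buffer="yncgnbwrnbwyhc" (len 14), cursors c1@7 c2@11, authorship ....111.222...

Answer: yncgnbwrnbwyhc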